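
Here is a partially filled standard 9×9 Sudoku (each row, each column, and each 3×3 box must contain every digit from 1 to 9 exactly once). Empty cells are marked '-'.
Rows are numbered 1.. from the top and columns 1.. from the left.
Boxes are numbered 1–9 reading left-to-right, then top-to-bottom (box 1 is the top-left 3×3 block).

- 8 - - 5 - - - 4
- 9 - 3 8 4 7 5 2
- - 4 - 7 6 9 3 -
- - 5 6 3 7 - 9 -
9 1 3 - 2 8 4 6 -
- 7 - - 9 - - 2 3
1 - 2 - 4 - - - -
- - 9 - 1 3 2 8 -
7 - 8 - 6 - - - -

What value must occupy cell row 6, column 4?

4

Cell row 6, column 4 itself could take any of {1, 4, 5} by direct elimination.
Consider where 4 can go in column 4.
row 1, column 4 is out (row 1 already has a 4). row 3, column 4 is out (row 3 already has a 4). row 5, column 4 is out (row 5 already has a 4). row 7, column 4 is out (row 7 already has a 4). The remaining empty cells in column 4 are similarly blocked.
So the only cell in column 4 that can hold 4 is row 6, column 4.
Therefore row 6, column 4 = 4.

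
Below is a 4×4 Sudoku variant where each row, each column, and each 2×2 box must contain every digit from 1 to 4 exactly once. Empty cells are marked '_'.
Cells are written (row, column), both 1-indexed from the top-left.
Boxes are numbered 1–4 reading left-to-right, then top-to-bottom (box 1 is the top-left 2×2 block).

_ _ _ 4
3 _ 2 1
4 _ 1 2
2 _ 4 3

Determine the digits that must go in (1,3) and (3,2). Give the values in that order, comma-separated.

For (1,3):
  Row 1 already contains {4}.
  Column 3 already contains {1, 2, 4}.
  Its 2×2 block (box 2) already contains {1, 2, 4}.
  The only value from 1–4 not eliminated is 3, so (1,3) = 3.
For (3,2):
  Row 3 already contains {1, 2, 4}.
  Column 2 already contains {}.
  Its 2×2 block (box 3) already contains {2, 4}.
  The only value from 1–4 not eliminated is 3, so (3,2) = 3.

3,3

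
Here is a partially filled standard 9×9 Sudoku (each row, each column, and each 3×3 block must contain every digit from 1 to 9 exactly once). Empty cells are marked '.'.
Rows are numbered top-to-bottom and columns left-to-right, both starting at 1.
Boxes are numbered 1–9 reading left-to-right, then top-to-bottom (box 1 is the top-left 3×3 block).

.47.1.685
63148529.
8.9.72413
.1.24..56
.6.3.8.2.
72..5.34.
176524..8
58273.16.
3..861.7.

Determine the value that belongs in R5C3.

5

Cell R5C3 itself could take any of {4, 5} by direct elimination.
Consider where 5 can go in column 3.
R4C3 is out (row 4 already has a 5).
R6C3 is out (row 6 already has a 5).
R9C3 is out (box 7 already has a 5).
So the only cell in column 3 that can hold 5 is R5C3.
Therefore R5C3 = 5.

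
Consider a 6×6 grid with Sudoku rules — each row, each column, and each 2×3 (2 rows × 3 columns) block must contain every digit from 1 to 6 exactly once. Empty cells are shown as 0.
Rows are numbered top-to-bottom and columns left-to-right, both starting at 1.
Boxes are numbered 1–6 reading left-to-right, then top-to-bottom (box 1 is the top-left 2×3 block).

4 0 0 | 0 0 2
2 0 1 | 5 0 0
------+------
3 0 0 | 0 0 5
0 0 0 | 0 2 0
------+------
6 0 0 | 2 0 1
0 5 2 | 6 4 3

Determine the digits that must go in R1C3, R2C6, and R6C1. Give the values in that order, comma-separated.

5,4,1

For R1C3:
  Consider where 5 can go in box 1.
  R1C2 is out (column 2 already has a 5).
  R2C2 is out (row 2 already has a 5).
  So the only cell in box 1 that can hold 5 is R1C3.
  So R1C3 = 5.
For R2C6:
  Consider where 4 can go in row 2.
  R2C2 is out (box 1 already has a 4).
  R2C5 is out (column 5 already has a 4).
  So the only cell in row 2 that can hold 4 is R2C6.
  So R2C6 = 4.
For R6C1:
  Row 6 already contains {2, 3, 4, 5, 6}.
  Column 1 already contains {2, 3, 4, 6}.
  Its 2×3 block (box 5) already contains {2, 5, 6}.
  The only value from 1–6 not eliminated is 1, so R6C1 = 1.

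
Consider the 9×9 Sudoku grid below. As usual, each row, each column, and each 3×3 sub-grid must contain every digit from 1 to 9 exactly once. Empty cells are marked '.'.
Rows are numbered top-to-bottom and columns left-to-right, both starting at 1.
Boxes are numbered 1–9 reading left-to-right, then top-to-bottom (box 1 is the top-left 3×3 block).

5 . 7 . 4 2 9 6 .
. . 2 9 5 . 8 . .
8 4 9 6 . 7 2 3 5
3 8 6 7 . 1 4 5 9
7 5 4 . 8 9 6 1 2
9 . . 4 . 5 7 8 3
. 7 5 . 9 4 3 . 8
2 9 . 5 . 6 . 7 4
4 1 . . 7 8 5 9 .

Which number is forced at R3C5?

Row 3 already contains {2, 3, 4, 5, 6, 7, 8, 9}.
Column 5 already contains {4, 5, 7, 8, 9}.
Its 3×3 block (box 2) already contains {2, 4, 5, 6, 7, 9}.
The only value from 1–9 not eliminated is 1, so R3C5 = 1.

1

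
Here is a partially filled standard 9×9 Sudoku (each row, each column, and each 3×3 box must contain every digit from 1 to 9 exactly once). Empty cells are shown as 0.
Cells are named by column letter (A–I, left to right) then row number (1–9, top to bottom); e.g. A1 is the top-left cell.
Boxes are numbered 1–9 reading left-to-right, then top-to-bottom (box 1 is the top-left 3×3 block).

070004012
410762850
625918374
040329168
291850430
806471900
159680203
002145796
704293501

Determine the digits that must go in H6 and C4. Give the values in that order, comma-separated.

For H6:
  Row 6 already contains {1, 4, 6, 7, 8, 9}.
  Column H already contains {1, 3, 5, 6, 7, 9}.
  Its 3×3 block (box 6) already contains {1, 3, 4, 6, 8, 9}.
  The only value from 1–9 not eliminated is 2, so H6 = 2.
For C4:
  Row 4 already contains {1, 2, 3, 4, 6, 8, 9}.
  Column C already contains {1, 2, 4, 5, 6, 9}.
  Its 3×3 block (box 4) already contains {1, 2, 4, 6, 8, 9}.
  The only value from 1–9 not eliminated is 7, so C4 = 7.

2,7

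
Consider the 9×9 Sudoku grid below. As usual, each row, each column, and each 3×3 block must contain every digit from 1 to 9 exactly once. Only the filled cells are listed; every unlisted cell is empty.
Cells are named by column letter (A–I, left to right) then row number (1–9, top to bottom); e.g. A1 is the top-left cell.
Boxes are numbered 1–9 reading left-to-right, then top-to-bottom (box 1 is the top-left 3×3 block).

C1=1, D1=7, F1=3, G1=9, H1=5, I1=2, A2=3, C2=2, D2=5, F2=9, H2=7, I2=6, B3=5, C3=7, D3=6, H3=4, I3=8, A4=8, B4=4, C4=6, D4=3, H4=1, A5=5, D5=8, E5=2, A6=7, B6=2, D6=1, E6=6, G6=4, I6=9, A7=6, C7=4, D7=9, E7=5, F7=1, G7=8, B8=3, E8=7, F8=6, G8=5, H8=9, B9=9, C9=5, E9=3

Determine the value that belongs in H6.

Cell H6 itself could take any of {3, 8} by direct elimination.
Consider where 8 can go in row 6.
C6 is out (box 4 already has a 8).
F6 is out (box 5 already has a 8).
So the only cell in row 6 that can hold 8 is H6.
Therefore H6 = 8.

8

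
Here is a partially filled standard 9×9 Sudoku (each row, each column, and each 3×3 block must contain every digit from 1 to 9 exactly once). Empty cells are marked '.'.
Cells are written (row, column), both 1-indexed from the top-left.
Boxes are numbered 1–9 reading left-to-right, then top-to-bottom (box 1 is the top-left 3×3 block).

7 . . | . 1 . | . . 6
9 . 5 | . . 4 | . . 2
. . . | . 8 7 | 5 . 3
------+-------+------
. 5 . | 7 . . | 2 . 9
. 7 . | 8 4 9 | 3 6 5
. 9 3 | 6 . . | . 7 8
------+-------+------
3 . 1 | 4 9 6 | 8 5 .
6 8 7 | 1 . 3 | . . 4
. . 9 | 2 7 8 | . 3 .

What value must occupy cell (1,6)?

2

Cell (1,6) itself could take any of {2, 5} by direct elimination.
Consider where 2 can go in box 2.
(1,4) is out (column 4 already has a 2).
(2,4) is out (row 2 already has a 2).
(2,5) is out (row 2 already has a 2).
(3,4) is out (column 4 already has a 2).
So the only cell in box 2 that can hold 2 is (1,6).
Therefore (1,6) = 2.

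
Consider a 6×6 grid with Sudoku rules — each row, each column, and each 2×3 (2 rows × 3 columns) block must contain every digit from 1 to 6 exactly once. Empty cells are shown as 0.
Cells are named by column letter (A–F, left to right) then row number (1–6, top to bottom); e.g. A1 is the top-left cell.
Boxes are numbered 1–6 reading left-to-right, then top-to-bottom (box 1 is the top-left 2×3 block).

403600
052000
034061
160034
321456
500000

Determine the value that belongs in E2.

Cell E2 itself could take any of {1, 4} by direct elimination.
Consider where 4 can go in box 2.
E1 is out (row 1 already has a 4).
F1 is out (row 1 already has a 4).
D2 is out (column D already has a 4).
F2 is out (column F already has a 4).
So the only cell in box 2 that can hold 4 is E2.
Therefore E2 = 4.

4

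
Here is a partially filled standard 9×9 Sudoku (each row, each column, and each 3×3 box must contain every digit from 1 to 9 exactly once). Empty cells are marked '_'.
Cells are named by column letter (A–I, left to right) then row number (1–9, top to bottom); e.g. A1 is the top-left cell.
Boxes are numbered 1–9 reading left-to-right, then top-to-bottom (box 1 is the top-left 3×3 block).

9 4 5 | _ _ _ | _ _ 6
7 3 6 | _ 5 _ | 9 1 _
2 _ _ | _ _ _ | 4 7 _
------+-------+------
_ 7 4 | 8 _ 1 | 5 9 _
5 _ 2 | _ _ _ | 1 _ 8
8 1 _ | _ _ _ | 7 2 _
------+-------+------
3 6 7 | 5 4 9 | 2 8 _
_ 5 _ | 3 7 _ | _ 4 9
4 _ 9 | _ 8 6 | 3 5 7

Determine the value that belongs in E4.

Cell E4 itself could take any of {2, 3, 6} by direct elimination.
Consider where 2 can go in row 4.
A4 is out (column A already has a 2).
I4 is out (box 6 already has a 2).
So the only cell in row 4 that can hold 2 is E4.
Therefore E4 = 2.

2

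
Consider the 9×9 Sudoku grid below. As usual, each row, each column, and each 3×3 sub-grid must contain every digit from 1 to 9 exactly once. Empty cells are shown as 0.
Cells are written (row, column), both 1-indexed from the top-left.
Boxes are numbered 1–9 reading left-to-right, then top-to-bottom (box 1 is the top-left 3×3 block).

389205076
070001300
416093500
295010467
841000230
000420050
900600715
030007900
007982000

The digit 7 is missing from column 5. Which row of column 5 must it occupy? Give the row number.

Consider where 7 can go in column 5.
(1,5) is out (row 1 already has a 7).
(2,5) is out (row 2 already has a 7).
(7,5) is out (row 7 already has a 7).
(8,5) is out (row 8 already has a 7).
So the only cell in column 5 that can hold 7 is (5,5).
That is row 5.

5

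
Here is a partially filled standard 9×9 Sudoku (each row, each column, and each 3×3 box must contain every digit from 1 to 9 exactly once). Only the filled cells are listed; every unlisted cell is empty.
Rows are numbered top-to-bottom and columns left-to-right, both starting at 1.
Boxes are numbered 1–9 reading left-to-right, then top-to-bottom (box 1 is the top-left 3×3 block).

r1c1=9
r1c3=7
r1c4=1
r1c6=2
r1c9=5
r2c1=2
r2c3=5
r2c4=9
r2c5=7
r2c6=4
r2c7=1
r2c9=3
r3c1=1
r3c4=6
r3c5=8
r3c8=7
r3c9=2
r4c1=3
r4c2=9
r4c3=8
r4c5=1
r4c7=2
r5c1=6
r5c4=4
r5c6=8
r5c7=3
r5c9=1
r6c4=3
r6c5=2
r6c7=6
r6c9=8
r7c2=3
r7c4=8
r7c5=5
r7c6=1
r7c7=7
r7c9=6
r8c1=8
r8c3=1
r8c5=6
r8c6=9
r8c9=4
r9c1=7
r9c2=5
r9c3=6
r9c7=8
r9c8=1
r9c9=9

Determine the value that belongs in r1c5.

Row 1 already contains {1, 2, 5, 7, 9}.
Column 5 already contains {1, 2, 5, 6, 7, 8}.
Its 3×3 block (box 2) already contains {1, 2, 4, 6, 7, 8, 9}.
The only value from 1–9 not eliminated is 3, so r1c5 = 3.

3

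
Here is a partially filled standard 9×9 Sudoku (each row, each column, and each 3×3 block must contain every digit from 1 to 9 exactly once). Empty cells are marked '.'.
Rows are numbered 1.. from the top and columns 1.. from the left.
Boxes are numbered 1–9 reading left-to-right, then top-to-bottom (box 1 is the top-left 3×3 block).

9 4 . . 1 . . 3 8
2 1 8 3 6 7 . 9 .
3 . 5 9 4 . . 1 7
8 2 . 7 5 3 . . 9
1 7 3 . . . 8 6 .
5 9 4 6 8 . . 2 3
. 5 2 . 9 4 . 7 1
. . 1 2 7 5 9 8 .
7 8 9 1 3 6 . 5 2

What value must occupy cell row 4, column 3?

Row 4 already contains {2, 3, 5, 7, 8, 9}.
Column 3 already contains {1, 2, 3, 4, 5, 8, 9}.
Its 3×3 block (box 4) already contains {1, 2, 3, 4, 5, 7, 8, 9}.
The only value from 1–9 not eliminated is 6, so row 4, column 3 = 6.

6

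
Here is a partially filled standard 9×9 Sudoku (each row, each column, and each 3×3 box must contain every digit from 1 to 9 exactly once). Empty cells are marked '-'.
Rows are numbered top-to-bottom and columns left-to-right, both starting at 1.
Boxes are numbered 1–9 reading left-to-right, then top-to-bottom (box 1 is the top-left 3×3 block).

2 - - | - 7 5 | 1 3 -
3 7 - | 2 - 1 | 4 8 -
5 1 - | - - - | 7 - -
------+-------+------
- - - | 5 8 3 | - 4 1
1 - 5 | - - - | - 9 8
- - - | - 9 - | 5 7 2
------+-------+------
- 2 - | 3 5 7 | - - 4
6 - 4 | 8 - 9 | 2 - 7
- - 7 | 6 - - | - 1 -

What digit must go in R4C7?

6

Row 4 already contains {1, 3, 4, 5, 8}.
Column 7 already contains {1, 2, 4, 5, 7}.
Its 3×3 block (box 6) already contains {1, 2, 4, 5, 7, 8, 9}.
The only value from 1–9 not eliminated is 6, so R4C7 = 6.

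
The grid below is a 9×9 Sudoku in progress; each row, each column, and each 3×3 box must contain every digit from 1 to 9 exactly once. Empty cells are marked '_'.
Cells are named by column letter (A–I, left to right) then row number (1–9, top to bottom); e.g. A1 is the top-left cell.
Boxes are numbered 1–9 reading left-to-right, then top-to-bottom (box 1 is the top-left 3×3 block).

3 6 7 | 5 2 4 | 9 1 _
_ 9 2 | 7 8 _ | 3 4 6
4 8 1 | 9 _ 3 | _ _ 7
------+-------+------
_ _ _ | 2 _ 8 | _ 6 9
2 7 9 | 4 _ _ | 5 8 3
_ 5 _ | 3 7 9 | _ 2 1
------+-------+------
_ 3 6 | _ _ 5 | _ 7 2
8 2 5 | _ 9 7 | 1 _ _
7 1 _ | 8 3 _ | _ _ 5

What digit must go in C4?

3

Cell C4 itself could take any of {3, 4} by direct elimination.
Consider where 3 can go in box 4.
A4 is out (column A already has a 3).
B4 is out (column B already has a 3).
A6 is out (row 6 already has a 3).
C6 is out (row 6 already has a 3).
So the only cell in box 4 that can hold 3 is C4.
Therefore C4 = 3.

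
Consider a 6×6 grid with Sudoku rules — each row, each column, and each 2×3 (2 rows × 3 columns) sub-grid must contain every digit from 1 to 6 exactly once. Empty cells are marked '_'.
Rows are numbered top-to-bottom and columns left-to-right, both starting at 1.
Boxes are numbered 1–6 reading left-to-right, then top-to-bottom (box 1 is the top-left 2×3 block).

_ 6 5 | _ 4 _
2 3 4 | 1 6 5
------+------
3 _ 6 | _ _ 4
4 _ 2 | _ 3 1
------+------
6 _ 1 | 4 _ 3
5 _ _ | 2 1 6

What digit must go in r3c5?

2

Cell r3c5 itself could take any of {2, 5} by direct elimination.
Consider where 2 can go in box 4.
r3c4 is out (column 4 already has a 2).
r4c4 is out (row 4 already has a 2).
So the only cell in box 4 that can hold 2 is r3c5.
Therefore r3c5 = 2.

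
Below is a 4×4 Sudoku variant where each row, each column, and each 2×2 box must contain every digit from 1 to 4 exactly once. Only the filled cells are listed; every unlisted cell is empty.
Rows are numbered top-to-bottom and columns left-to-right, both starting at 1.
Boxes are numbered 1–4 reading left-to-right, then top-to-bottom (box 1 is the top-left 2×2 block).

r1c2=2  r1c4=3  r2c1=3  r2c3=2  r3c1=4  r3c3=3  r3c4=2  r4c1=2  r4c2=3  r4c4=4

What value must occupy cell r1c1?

1

Row 1 already contains {2, 3}.
Column 1 already contains {2, 3, 4}.
Its 2×2 block (box 1) already contains {2, 3}.
The only value from 1–4 not eliminated is 1, so r1c1 = 1.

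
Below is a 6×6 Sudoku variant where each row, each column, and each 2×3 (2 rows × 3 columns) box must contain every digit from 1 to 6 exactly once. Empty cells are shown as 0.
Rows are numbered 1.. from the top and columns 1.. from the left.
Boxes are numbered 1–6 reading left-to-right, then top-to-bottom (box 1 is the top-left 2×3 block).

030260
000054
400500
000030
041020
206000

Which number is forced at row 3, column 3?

Cell row 3, column 3 itself could take any of {2, 3} by direct elimination.
Consider where 3 can go in column 3.
row 1, column 3 is out (row 1 already has a 3).
row 2, column 3 is out (box 1 already has a 3).
row 4, column 3 is out (row 4 already has a 3).
So the only cell in column 3 that can hold 3 is row 3, column 3.
Therefore row 3, column 3 = 3.

3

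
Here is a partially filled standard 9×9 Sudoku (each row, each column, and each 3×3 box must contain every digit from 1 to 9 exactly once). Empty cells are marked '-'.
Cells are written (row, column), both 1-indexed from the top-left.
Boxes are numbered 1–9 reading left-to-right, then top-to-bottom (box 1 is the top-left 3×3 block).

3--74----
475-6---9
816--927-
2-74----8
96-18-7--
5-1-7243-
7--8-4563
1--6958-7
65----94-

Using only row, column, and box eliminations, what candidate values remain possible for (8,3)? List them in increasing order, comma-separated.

Row 8 already contains {1, 5, 6, 7, 8, 9}.
Column 3 already contains {1, 5, 6, 7}.
Its 3×3 block (box 7) already contains {1, 5, 6, 7}.
Removing those from 1–9 leaves {2, 3, 4} as the candidates for (8,3).

2,3,4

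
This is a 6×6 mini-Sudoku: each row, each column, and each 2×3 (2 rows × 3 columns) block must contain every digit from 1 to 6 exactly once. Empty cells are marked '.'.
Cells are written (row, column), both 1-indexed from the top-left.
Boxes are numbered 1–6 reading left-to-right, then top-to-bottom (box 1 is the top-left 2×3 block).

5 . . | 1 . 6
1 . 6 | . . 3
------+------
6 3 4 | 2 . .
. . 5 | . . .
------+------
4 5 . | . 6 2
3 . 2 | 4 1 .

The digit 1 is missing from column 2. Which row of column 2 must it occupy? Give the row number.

Consider where 1 can go in column 2.
(1,2) is out (row 1 already has a 1).
(2,2) is out (row 2 already has a 1).
(6,2) is out (row 6 already has a 1).
So the only cell in column 2 that can hold 1 is (4,2).
That is row 4.

4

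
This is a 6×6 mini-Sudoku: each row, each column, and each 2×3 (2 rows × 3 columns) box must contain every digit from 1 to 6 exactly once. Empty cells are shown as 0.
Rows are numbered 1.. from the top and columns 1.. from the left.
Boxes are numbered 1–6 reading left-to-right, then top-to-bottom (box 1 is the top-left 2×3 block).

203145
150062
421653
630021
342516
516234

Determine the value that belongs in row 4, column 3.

Row 4 already contains {1, 2, 3, 6}.
Column 3 already contains {1, 2, 3, 6}.
Its 2×3 block (box 3) already contains {1, 2, 3, 4, 6}.
The only value from 1–6 not eliminated is 5, so row 4, column 3 = 5.

5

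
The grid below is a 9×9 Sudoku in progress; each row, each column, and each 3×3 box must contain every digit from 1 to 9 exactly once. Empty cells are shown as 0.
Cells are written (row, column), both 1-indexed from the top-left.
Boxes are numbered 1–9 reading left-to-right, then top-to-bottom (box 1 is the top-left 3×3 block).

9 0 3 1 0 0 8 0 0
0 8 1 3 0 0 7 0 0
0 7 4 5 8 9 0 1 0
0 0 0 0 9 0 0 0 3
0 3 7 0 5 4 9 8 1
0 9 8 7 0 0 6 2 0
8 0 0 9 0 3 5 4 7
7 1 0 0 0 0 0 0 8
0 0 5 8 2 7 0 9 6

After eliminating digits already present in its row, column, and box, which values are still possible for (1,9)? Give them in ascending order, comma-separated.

Row 1 already contains {1, 3, 8, 9}.
Column 9 already contains {1, 3, 6, 7, 8}.
Its 3×3 block (box 3) already contains {1, 7, 8}.
Removing those from 1–9 leaves {2, 4, 5} as the candidates for (1,9).

2,4,5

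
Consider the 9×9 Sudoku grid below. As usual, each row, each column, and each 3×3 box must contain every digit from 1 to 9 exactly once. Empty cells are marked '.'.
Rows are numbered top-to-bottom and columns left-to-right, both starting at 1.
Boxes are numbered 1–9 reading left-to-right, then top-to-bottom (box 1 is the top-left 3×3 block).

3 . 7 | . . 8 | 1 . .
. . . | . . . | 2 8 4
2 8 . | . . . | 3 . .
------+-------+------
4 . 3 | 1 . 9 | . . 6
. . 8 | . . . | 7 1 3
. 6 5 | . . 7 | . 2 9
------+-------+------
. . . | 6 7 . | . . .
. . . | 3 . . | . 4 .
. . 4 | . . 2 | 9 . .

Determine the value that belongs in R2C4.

Cell R2C4 itself could take any of {5, 7, 9} by direct elimination.
Consider where 7 can go in row 2.
R2C1 is out (box 1 already has a 7).
R2C2 is out (box 1 already has a 7).
R2C3 is out (column 3 already has a 7).
R2C5 is out (column 5 already has a 7).
R2C6 is out (column 6 already has a 7).
So the only cell in row 2 that can hold 7 is R2C4.
Therefore R2C4 = 7.

7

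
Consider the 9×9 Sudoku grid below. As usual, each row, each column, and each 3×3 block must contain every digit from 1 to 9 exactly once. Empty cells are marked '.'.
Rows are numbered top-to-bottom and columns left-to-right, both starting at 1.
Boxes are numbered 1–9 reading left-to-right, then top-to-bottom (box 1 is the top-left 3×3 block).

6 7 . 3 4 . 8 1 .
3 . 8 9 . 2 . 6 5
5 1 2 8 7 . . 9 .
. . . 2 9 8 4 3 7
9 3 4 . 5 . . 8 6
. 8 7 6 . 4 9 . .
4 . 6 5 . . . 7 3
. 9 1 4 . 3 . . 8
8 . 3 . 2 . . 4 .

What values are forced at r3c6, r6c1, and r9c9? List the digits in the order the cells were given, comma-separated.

6,2,9

For r3c6:
  Row 3 already contains {1, 2, 5, 7, 8, 9}.
  Column 6 already contains {2, 3, 4, 8}.
  Its 3×3 block (box 2) already contains {2, 3, 4, 7, 8, 9}.
  The only value from 1–9 not eliminated is 6, so r3c6 = 6.
For r6c1:
  Consider where 2 can go in box 4.
  r4c1 is out (row 4 already has a 2).
  r4c2 is out (row 4 already has a 2).
  r4c3 is out (row 4 already has a 2).
  So the only cell in box 4 that can hold 2 is r6c1.
  So r6c1 = 2.
For r9c9:
  Consider where 9 can go in column 9.
  r1c9 is out (box 3 already has a 9).
  r3c9 is out (row 3 already has a 9).
  r6c9 is out (row 6 already has a 9).
  So the only cell in column 9 that can hold 9 is r9c9.
  So r9c9 = 9.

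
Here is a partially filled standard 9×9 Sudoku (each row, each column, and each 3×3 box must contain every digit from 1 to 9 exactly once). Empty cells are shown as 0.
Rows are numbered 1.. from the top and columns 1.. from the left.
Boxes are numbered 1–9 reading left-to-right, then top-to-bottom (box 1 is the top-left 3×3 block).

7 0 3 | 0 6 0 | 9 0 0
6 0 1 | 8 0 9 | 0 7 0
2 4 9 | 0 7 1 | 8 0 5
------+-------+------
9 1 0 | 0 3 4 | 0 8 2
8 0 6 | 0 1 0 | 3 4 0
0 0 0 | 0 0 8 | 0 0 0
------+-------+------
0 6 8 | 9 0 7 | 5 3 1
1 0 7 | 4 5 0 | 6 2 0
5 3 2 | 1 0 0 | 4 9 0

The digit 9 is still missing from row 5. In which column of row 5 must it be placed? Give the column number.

Consider where 9 can go in row 5.
row 5, column 2 is out (box 4 already has a 9).
row 5, column 4 is out (column 4 already has a 9).
row 5, column 6 is out (column 6 already has a 9).
So the only cell in row 5 that can hold 9 is row 5, column 9.
That is column 9.

9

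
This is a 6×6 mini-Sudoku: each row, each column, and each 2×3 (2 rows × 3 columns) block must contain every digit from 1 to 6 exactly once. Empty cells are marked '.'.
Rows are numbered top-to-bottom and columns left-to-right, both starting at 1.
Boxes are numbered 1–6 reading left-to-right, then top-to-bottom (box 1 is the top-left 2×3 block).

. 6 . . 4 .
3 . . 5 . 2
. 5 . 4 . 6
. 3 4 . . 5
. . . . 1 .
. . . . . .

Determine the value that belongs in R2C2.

4

Cell R2C2 itself could take any of {1, 4} by direct elimination.
Consider where 4 can go in row 2.
R2C3 is out (column 3 already has a 4).
R2C5 is out (column 5 already has a 4).
So the only cell in row 2 that can hold 4 is R2C2.
Therefore R2C2 = 4.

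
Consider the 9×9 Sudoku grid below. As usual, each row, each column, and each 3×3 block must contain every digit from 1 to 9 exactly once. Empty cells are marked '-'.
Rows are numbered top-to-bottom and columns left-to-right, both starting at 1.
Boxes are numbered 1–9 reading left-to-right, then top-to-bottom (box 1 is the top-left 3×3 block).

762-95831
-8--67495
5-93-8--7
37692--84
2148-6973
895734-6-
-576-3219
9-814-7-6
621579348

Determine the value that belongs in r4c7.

Cell r4c7 itself could take any of {1, 5} by direct elimination.
Consider where 5 can go in column 7.
r3c7 is out (row 3 already has a 5).
r6c7 is out (row 6 already has a 5).
So the only cell in column 7 that can hold 5 is r4c7.
Therefore r4c7 = 5.

5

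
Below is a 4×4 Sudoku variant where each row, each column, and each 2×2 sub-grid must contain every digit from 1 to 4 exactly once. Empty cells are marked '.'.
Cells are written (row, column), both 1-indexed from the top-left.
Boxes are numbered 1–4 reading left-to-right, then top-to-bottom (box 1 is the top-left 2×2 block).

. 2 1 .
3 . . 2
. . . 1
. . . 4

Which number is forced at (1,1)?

Row 1 already contains {1, 2}.
Column 1 already contains {3}.
Its 2×2 block (box 1) already contains {2, 3}.
The only value from 1–4 not eliminated is 4, so (1,1) = 4.

4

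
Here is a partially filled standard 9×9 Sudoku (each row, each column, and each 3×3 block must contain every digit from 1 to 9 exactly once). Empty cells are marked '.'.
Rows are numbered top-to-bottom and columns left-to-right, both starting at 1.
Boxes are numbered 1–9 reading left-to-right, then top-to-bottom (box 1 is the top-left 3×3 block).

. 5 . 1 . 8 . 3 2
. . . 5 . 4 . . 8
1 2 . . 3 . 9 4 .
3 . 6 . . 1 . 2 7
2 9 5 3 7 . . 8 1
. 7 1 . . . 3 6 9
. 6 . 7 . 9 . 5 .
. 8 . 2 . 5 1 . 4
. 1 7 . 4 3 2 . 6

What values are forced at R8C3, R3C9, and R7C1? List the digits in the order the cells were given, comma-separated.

For R8C3:
  Consider where 3 can go in row 8.
  R8C1 is out (column 1 already has a 3).
  R8C5 is out (column 5 already has a 3).
  R8C8 is out (column 8 already has a 3).
  So the only cell in row 8 that can hold 3 is R8C3.
  So R8C3 = 3.
For R3C9:
  Row 3 already contains {1, 2, 3, 4, 9}.
  Column 9 already contains {1, 2, 4, 6, 7, 8, 9}.
  Its 3×3 block (box 3) already contains {2, 3, 4, 8, 9}.
  The only value from 1–9 not eliminated is 5, so R3C9 = 5.
For R7C1:
  Row 7 already contains {5, 6, 7, 9}.
  Column 1 already contains {1, 2, 3}.
  Its 3×3 block (box 7) already contains {1, 6, 7, 8}.
  The only value from 1–9 not eliminated is 4, so R7C1 = 4.

3,5,4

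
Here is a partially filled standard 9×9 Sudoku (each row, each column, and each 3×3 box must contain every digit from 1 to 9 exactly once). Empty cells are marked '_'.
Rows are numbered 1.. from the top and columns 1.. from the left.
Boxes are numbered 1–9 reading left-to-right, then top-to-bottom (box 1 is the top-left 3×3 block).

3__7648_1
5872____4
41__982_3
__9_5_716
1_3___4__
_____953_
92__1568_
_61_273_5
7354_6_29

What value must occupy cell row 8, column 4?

Cell row 8, column 4 itself could take any of {8, 9} by direct elimination.
Consider where 9 can go in column 4.
row 3, column 4 is out (row 3 already has a 9).
row 4, column 4 is out (row 4 already has a 9).
row 5, column 4 is out (box 5 already has a 9).
row 6, column 4 is out (row 6 already has a 9).
row 7, column 4 is out (row 7 already has a 9).
So the only cell in column 4 that can hold 9 is row 8, column 4.
Therefore row 8, column 4 = 9.

9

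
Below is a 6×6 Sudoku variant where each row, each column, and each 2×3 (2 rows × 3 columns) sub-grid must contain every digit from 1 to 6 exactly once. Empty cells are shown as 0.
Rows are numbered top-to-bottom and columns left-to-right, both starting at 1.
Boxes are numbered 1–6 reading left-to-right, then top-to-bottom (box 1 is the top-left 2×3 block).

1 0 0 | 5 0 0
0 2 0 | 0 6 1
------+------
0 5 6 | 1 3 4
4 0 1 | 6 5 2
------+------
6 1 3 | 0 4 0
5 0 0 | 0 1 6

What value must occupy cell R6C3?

Cell R6C3 itself could take any of {2, 4} by direct elimination.
Consider where 2 can go in box 5.
R6C2 is out (column 2 already has a 2).
So the only cell in box 5 that can hold 2 is R6C3.
Therefore R6C3 = 2.

2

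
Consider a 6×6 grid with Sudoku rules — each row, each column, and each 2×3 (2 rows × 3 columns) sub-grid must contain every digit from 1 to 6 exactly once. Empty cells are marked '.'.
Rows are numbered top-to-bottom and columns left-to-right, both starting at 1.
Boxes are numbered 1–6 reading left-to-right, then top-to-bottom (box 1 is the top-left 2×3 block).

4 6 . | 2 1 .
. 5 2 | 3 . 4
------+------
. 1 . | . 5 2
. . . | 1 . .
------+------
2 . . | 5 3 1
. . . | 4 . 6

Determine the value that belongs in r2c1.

1

Row 2 already contains {2, 3, 4, 5}.
Column 1 already contains {2, 4}.
Its 2×3 block (box 1) already contains {2, 4, 5, 6}.
The only value from 1–6 not eliminated is 1, so r2c1 = 1.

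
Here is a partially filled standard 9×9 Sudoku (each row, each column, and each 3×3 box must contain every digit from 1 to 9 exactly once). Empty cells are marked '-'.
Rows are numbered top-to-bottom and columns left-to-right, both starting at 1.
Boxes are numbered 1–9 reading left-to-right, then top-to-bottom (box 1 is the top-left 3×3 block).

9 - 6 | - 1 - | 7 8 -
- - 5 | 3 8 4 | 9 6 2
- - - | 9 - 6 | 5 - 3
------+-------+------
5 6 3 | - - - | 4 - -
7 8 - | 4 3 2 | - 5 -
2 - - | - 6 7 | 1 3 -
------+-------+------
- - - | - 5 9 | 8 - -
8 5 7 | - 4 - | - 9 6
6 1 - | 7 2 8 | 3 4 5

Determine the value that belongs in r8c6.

Cell r8c6 itself could take any of {1, 3} by direct elimination.
Consider where 3 can go in box 8.
r7c4 is out (column 4 already has a 3).
r8c4 is out (column 4 already has a 3).
So the only cell in box 8 that can hold 3 is r8c6.
Therefore r8c6 = 3.

3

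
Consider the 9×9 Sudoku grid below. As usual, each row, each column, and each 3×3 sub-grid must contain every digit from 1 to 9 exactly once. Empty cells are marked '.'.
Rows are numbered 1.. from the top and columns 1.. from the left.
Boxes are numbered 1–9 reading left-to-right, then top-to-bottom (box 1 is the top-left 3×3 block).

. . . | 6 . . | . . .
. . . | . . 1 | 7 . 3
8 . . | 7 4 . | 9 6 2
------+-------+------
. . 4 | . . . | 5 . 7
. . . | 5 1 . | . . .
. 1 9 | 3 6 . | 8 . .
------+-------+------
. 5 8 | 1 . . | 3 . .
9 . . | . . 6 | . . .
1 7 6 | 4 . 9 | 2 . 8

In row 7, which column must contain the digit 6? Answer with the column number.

Consider where 6 can go in row 7.
row 7, column 1 is out (box 7 already has a 6).
row 7, column 5 is out (column 5 already has a 6).
row 7, column 6 is out (column 6 already has a 6).
row 7, column 8 is out (column 8 already has a 6).
So the only cell in row 7 that can hold 6 is row 7, column 9.
That is column 9.

9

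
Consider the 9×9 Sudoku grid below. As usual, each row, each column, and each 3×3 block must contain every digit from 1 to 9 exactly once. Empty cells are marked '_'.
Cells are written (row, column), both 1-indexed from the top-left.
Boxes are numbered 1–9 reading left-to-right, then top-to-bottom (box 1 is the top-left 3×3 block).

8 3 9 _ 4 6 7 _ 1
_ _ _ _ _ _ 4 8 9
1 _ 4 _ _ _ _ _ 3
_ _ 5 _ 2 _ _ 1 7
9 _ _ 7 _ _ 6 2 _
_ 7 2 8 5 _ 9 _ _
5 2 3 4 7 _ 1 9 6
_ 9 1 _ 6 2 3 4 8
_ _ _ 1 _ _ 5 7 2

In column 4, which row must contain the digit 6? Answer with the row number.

4

Consider where 6 can go in column 4.
(1,4) is out (row 1 already has a 6).
(2,4) is out (box 2 already has a 6).
(3,4) is out (box 2 already has a 6).
(8,4) is out (row 8 already has a 6).
So the only cell in column 4 that can hold 6 is (4,4).
That is row 4.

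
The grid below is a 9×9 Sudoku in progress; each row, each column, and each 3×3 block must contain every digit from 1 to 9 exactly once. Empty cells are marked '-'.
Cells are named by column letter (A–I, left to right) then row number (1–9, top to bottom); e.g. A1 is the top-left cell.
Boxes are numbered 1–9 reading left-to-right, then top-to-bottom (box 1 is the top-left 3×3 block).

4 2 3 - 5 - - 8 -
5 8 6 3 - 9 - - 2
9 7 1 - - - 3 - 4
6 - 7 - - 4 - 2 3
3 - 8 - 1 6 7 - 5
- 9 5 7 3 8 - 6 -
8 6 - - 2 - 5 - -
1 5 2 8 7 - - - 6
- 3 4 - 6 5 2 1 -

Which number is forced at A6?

2

Row 6 already contains {3, 5, 6, 7, 8, 9}.
Column A already contains {1, 3, 4, 5, 6, 8, 9}.
Its 3×3 block (box 4) already contains {3, 5, 6, 7, 8, 9}.
The only value from 1–9 not eliminated is 2, so A6 = 2.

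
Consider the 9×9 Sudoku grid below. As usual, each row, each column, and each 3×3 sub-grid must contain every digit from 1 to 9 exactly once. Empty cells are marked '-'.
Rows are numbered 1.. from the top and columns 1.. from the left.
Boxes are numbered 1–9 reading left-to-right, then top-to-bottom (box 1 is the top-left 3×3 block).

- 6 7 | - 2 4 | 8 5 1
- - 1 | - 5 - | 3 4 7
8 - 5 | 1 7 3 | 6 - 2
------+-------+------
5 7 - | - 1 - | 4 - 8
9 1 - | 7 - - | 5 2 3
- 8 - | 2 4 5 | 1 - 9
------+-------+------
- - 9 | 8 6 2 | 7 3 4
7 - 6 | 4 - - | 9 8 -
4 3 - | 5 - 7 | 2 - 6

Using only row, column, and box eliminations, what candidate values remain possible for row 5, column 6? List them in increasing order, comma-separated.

Row 5 already contains {1, 2, 3, 5, 7, 9}.
Column 6 already contains {2, 3, 4, 5, 7}.
Its 3×3 block (box 5) already contains {1, 2, 4, 5, 7}.
Removing those from 1–9 leaves {6, 8} as the candidates for row 5, column 6.

6,8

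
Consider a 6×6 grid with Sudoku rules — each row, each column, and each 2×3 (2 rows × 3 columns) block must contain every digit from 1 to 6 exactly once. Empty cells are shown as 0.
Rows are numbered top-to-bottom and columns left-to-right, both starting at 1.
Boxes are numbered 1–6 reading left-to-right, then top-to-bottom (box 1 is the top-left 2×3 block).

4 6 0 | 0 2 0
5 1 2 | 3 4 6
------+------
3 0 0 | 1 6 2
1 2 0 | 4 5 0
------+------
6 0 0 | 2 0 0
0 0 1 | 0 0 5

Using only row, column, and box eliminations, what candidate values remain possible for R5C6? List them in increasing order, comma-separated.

Row 5 already contains {2, 6}.
Column 6 already contains {2, 5, 6}.
Its 2×3 block (box 6) already contains {2, 5}.
Removing those from 1–6 leaves {1, 3, 4} as the candidates for R5C6.

1,3,4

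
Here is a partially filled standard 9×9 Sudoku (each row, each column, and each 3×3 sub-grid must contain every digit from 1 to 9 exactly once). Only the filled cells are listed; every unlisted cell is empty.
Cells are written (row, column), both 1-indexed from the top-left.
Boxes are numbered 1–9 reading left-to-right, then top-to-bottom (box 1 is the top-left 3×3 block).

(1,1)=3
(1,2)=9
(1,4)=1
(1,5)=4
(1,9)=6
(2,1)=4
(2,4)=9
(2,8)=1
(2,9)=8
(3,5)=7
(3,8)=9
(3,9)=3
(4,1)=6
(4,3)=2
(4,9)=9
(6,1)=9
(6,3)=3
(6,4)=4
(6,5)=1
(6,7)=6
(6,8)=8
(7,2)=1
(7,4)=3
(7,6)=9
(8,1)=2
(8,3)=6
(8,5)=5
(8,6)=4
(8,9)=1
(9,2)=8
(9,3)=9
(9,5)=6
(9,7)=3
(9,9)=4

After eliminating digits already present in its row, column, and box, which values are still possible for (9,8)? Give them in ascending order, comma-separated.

Row 9 already contains {3, 4, 6, 8, 9}.
Column 8 already contains {1, 8, 9}.
Its 3×3 block (box 9) already contains {1, 3, 4}.
Removing those from 1–9 leaves {2, 5, 7} as the candidates for (9,8).

2,5,7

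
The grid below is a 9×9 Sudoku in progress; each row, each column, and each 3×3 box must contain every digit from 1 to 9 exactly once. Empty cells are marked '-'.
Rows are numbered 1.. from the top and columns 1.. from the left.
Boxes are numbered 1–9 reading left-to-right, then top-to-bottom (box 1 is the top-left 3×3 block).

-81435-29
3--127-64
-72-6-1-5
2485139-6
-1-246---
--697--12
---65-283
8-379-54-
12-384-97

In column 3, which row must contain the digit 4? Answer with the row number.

7

Consider where 4 can go in column 3.
row 2, column 3 is out (row 2 already has a 4).
row 5, column 3 is out (row 5 already has a 4).
row 9, column 3 is out (row 9 already has a 4).
So the only cell in column 3 that can hold 4 is row 7, column 3.
That is row 7.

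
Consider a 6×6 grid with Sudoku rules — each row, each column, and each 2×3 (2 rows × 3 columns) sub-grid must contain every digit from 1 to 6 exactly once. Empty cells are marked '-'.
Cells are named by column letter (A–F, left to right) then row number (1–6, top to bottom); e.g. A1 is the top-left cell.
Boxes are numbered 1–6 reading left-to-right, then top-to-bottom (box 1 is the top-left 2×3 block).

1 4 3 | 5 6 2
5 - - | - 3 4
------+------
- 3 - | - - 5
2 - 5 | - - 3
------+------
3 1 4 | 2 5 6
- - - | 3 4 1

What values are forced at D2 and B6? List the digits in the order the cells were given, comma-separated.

1,5

For D2:
  Row 2 already contains {3, 4, 5}.
  Column D already contains {2, 3, 5}.
  Its 2×3 block (box 2) already contains {2, 3, 4, 5, 6}.
  The only value from 1–6 not eliminated is 1, so D2 = 1.
For B6:
  Consider where 5 can go in box 5.
  A6 is out (column A already has a 5).
  C6 is out (column C already has a 5).
  So the only cell in box 5 that can hold 5 is B6.
  So B6 = 5.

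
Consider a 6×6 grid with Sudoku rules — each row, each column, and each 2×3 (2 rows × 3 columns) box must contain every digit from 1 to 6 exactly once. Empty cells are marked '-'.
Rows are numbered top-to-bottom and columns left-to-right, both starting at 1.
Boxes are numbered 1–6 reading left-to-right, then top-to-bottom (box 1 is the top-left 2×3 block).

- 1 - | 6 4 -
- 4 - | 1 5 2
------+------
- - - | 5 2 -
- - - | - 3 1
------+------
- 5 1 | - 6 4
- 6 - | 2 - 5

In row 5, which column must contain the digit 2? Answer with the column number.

Consider where 2 can go in row 5.
R5C4 is out (column 4 already has a 2).
So the only cell in row 5 that can hold 2 is R5C1.
That is column 1.

1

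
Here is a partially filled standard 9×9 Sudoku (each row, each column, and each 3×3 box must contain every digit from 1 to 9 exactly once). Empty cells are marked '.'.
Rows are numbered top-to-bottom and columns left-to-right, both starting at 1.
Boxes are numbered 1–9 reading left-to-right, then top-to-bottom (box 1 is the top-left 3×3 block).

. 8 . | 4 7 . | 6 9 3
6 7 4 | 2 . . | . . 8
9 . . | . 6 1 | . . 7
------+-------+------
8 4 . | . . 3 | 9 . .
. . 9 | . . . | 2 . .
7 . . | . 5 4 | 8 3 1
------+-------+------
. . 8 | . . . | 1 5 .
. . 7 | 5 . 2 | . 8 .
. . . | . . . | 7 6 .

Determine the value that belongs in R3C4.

Cell R3C4 itself could take any of {3, 8} by direct elimination.
Consider where 8 can go in box 2.
R1C6 is out (row 1 already has a 8).
R2C5 is out (row 2 already has a 8).
R2C6 is out (row 2 already has a 8).
So the only cell in box 2 that can hold 8 is R3C4.
Therefore R3C4 = 8.

8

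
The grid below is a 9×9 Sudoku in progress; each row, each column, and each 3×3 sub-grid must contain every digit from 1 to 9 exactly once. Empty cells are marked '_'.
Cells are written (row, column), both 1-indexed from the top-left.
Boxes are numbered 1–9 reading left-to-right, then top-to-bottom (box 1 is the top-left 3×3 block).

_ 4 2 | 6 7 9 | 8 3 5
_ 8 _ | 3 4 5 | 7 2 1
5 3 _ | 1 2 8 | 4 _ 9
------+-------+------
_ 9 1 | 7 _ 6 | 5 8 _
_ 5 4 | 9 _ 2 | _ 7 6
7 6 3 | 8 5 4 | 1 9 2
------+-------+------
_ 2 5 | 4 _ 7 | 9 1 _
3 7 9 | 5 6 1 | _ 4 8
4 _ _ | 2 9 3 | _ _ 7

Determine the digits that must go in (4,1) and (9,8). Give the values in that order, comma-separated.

For (4,1):
  Row 4 already contains {1, 5, 6, 7, 8, 9}.
  Column 1 already contains {3, 4, 5, 7}.
  Its 3×3 block (box 4) already contains {1, 3, 4, 5, 6, 7, 9}.
  The only value from 1–9 not eliminated is 2, so (4,1) = 2.
For (9,8):
  Consider where 5 can go in box 9.
  (7,9) is out (row 7 already has a 5).
  (8,7) is out (row 8 already has a 5).
  (9,7) is out (column 7 already has a 5).
  So the only cell in box 9 that can hold 5 is (9,8).
  So (9,8) = 5.

2,5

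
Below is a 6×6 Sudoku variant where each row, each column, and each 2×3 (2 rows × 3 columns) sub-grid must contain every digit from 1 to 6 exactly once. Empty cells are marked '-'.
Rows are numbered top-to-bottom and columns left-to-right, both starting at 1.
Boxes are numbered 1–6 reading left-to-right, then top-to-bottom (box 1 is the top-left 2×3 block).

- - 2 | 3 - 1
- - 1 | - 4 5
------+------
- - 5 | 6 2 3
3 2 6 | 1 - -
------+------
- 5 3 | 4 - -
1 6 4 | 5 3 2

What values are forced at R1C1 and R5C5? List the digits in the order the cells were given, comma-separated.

5,1

For R1C1:
  Consider where 5 can go in row 1.
  R1C2 is out (column 2 already has a 5).
  R1C5 is out (box 2 already has a 5).
  So the only cell in row 1 that can hold 5 is R1C1.
  So R1C1 = 5.
For R5C5:
  Consider where 1 can go in column 5.
  R1C5 is out (row 1 already has a 1).
  R4C5 is out (row 4 already has a 1).
  So the only cell in column 5 that can hold 1 is R5C5.
  So R5C5 = 1.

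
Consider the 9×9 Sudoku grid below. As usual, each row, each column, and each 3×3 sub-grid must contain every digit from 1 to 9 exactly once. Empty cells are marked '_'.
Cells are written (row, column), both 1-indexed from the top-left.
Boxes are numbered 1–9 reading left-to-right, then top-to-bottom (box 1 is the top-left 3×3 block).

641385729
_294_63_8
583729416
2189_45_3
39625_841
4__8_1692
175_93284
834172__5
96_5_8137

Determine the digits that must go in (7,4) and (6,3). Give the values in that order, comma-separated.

For (7,4):
  Row 7 already contains {1, 2, 3, 4, 5, 7, 8, 9}.
  Column 4 already contains {1, 2, 3, 4, 5, 7, 8, 9}.
  Its 3×3 block (box 8) already contains {1, 2, 3, 5, 7, 8, 9}.
  The only value from 1–9 not eliminated is 6, so (7,4) = 6.
For (6,3):
  Row 6 already contains {1, 2, 4, 6, 8, 9}.
  Column 3 already contains {1, 3, 4, 5, 6, 8, 9}.
  Its 3×3 block (box 4) already contains {1, 2, 3, 4, 6, 8, 9}.
  The only value from 1–9 not eliminated is 7, so (6,3) = 7.

6,7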